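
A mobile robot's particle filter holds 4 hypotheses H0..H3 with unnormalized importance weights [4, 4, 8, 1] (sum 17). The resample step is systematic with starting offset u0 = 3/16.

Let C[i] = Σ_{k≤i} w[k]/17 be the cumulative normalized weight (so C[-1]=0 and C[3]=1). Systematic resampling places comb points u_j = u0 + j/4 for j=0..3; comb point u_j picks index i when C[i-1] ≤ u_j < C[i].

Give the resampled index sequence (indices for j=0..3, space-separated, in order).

C = [4/17, 8/17, 16/17, 1]
j=0: u_0=3/16 ∈ [0, 4/17) → index 0
j=1: u_1=7/16 ∈ [4/17, 8/17) → index 1
j=2: u_2=11/16 ∈ [8/17, 16/17) → index 2
j=3: u_3=15/16 ∈ [8/17, 16/17) → index 2

0 1 2 2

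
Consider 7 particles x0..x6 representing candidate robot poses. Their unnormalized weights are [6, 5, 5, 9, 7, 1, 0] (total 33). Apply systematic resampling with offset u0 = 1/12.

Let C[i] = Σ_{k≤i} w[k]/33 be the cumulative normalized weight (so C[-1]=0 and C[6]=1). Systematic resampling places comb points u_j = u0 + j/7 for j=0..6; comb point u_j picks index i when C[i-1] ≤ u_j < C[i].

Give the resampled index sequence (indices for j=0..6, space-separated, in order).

C = [2/11, 1/3, 16/33, 25/33, 32/33, 1, 1]
j=0: u_0=1/12 ∈ [0, 2/11) → index 0
j=1: u_1=19/84 ∈ [2/11, 1/3) → index 1
j=2: u_2=31/84 ∈ [1/3, 16/33) → index 2
j=3: u_3=43/84 ∈ [16/33, 25/33) → index 3
j=4: u_4=55/84 ∈ [16/33, 25/33) → index 3
j=5: u_5=67/84 ∈ [25/33, 32/33) → index 4
j=6: u_6=79/84 ∈ [25/33, 32/33) → index 4

0 1 2 3 3 4 4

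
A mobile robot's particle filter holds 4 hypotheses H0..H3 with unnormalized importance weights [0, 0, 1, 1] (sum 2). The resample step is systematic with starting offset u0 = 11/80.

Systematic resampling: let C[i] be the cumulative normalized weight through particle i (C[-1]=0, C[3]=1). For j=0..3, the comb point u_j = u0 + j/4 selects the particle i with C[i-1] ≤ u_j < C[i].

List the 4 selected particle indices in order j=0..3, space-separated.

2 2 3 3

C = [0, 0, 1/2, 1]
j=0: u_0=11/80 ∈ [0, 1/2) → index 2
j=1: u_1=31/80 ∈ [0, 1/2) → index 2
j=2: u_2=51/80 ∈ [1/2, 1) → index 3
j=3: u_3=71/80 ∈ [1/2, 1) → index 3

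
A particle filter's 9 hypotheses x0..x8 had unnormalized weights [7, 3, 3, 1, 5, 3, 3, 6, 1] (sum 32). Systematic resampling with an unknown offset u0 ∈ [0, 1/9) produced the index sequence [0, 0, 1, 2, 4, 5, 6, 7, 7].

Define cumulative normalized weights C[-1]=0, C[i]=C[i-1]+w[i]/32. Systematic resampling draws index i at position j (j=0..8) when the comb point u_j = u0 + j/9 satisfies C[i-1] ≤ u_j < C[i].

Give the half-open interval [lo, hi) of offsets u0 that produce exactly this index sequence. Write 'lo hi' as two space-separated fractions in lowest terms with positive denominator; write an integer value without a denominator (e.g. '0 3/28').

11/288 7/96

C = [7/32, 5/16, 13/32, 7/16, 19/32, 11/16, 25/32, 31/32, 1]
j=0 picked index 0: u0 ∈ [0, 7/32)
j=1 picked index 0: u0 ∈ [-1/9, 31/288)
j=2 picked index 1: u0 ∈ [-1/288, 13/144)
j=3 picked index 2: u0 ∈ [-1/48, 7/96)
j=4 picked index 4: u0 ∈ [-1/144, 43/288)
j=5 picked index 5: u0 ∈ [11/288, 19/144)
j=6 picked index 6: u0 ∈ [1/48, 11/96)
j=7 picked index 7: u0 ∈ [1/288, 55/288)
j=8 picked index 7: u0 ∈ [-31/288, 23/288)
intersection: [11/288, 7/96)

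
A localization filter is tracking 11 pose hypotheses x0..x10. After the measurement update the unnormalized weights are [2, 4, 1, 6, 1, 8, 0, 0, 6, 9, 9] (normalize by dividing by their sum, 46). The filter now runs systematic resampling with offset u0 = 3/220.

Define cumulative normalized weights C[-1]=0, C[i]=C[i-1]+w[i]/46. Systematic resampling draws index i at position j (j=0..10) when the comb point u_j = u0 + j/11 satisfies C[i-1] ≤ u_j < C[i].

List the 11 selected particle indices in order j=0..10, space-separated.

0 1 3 4 5 5 8 9 9 10 10

C = [1/23, 3/23, 7/46, 13/46, 7/23, 11/23, 11/23, 11/23, 14/23, 37/46, 1]
j=0: u_0=3/220 ∈ [0, 1/23) → index 0
j=1: u_1=23/220 ∈ [1/23, 3/23) → index 1
j=2: u_2=43/220 ∈ [7/46, 13/46) → index 3
j=3: u_3=63/220 ∈ [13/46, 7/23) → index 4
j=4: u_4=83/220 ∈ [7/23, 11/23) → index 5
j=5: u_5=103/220 ∈ [7/23, 11/23) → index 5
j=6: u_6=123/220 ∈ [11/23, 14/23) → index 8
j=7: u_7=13/20 ∈ [14/23, 37/46) → index 9
j=8: u_8=163/220 ∈ [14/23, 37/46) → index 9
j=9: u_9=183/220 ∈ [37/46, 1) → index 10
j=10: u_10=203/220 ∈ [37/46, 1) → index 10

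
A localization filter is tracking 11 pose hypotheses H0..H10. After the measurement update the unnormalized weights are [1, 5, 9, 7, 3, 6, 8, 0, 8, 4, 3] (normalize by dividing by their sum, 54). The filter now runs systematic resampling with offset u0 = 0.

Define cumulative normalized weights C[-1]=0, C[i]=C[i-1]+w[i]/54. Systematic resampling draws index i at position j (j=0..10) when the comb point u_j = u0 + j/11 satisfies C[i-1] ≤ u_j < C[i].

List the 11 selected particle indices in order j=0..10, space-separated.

C = [1/54, 1/9, 5/18, 11/27, 25/54, 31/54, 13/18, 13/18, 47/54, 17/18, 1]
j=0: u_0=0 ∈ [0, 1/54) → index 0
j=1: u_1=1/11 ∈ [1/54, 1/9) → index 1
j=2: u_2=2/11 ∈ [1/9, 5/18) → index 2
j=3: u_3=3/11 ∈ [1/9, 5/18) → index 2
j=4: u_4=4/11 ∈ [5/18, 11/27) → index 3
j=5: u_5=5/11 ∈ [11/27, 25/54) → index 4
j=6: u_6=6/11 ∈ [25/54, 31/54) → index 5
j=7: u_7=7/11 ∈ [31/54, 13/18) → index 6
j=8: u_8=8/11 ∈ [13/18, 47/54) → index 8
j=9: u_9=9/11 ∈ [13/18, 47/54) → index 8
j=10: u_10=10/11 ∈ [47/54, 17/18) → index 9

0 1 2 2 3 4 5 6 8 8 9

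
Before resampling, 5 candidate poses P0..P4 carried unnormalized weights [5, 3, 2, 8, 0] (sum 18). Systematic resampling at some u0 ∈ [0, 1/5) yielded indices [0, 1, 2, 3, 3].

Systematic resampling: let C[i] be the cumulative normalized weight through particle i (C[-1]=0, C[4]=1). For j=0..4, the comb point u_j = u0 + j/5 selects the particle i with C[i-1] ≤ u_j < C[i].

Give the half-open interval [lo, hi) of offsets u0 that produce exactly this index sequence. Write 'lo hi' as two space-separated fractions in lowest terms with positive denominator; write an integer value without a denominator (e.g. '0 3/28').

C = [5/18, 4/9, 5/9, 1, 1]
j=0 picked index 0: u0 ∈ [0, 5/18)
j=1 picked index 1: u0 ∈ [7/90, 11/45)
j=2 picked index 2: u0 ∈ [2/45, 7/45)
j=3 picked index 3: u0 ∈ [-2/45, 2/5)
j=4 picked index 3: u0 ∈ [-11/45, 1/5)
intersection: [7/90, 7/45)

7/90 7/45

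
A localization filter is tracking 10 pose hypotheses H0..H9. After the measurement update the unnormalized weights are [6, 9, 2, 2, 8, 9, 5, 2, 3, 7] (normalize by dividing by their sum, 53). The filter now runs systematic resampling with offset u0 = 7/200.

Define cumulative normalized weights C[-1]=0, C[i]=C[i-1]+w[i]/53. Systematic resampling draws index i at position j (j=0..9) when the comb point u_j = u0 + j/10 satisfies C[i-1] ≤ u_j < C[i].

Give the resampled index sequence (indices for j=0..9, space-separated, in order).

0 1 1 3 4 5 5 6 8 9

C = [6/53, 15/53, 17/53, 19/53, 27/53, 36/53, 41/53, 43/53, 46/53, 1]
j=0: u_0=7/200 ∈ [0, 6/53) → index 0
j=1: u_1=27/200 ∈ [6/53, 15/53) → index 1
j=2: u_2=47/200 ∈ [6/53, 15/53) → index 1
j=3: u_3=67/200 ∈ [17/53, 19/53) → index 3
j=4: u_4=87/200 ∈ [19/53, 27/53) → index 4
j=5: u_5=107/200 ∈ [27/53, 36/53) → index 5
j=6: u_6=127/200 ∈ [27/53, 36/53) → index 5
j=7: u_7=147/200 ∈ [36/53, 41/53) → index 6
j=8: u_8=167/200 ∈ [43/53, 46/53) → index 8
j=9: u_9=187/200 ∈ [46/53, 1) → index 9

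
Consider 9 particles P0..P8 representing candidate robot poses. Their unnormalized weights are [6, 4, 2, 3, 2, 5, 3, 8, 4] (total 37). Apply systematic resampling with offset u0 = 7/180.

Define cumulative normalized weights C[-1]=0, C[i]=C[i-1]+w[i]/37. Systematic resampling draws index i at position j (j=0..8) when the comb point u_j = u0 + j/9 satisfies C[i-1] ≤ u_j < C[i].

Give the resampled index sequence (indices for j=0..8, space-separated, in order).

0 0 1 3 5 5 7 7 8

C = [6/37, 10/37, 12/37, 15/37, 17/37, 22/37, 25/37, 33/37, 1]
j=0: u_0=7/180 ∈ [0, 6/37) → index 0
j=1: u_1=3/20 ∈ [0, 6/37) → index 0
j=2: u_2=47/180 ∈ [6/37, 10/37) → index 1
j=3: u_3=67/180 ∈ [12/37, 15/37) → index 3
j=4: u_4=29/60 ∈ [17/37, 22/37) → index 5
j=5: u_5=107/180 ∈ [17/37, 22/37) → index 5
j=6: u_6=127/180 ∈ [25/37, 33/37) → index 7
j=7: u_7=49/60 ∈ [25/37, 33/37) → index 7
j=8: u_8=167/180 ∈ [33/37, 1) → index 8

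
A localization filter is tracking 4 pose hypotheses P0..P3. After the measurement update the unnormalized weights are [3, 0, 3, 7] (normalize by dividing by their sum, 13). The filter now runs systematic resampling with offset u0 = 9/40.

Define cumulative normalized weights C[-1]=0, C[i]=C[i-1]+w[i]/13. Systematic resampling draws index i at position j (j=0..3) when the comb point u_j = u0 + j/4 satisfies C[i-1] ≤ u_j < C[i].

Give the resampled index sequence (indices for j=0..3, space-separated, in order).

C = [3/13, 3/13, 6/13, 1]
j=0: u_0=9/40 ∈ [0, 3/13) → index 0
j=1: u_1=19/40 ∈ [6/13, 1) → index 3
j=2: u_2=29/40 ∈ [6/13, 1) → index 3
j=3: u_3=39/40 ∈ [6/13, 1) → index 3

0 3 3 3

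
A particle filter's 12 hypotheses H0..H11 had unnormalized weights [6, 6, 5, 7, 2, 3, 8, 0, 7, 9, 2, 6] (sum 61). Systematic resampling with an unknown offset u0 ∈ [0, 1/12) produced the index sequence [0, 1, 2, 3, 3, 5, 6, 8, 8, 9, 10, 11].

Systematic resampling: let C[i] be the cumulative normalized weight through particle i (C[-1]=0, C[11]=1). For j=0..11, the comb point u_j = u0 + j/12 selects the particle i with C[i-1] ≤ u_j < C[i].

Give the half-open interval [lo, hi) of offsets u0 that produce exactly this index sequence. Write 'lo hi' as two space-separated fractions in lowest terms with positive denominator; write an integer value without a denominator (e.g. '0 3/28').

C = [6/61, 12/61, 17/61, 24/61, 26/61, 29/61, 37/61, 37/61, 44/61, 53/61, 55/61, 1]
j=0 picked index 0: u0 ∈ [0, 6/61)
j=1 picked index 1: u0 ∈ [11/732, 83/732)
j=2 picked index 2: u0 ∈ [11/366, 41/366)
j=3 picked index 3: u0 ∈ [7/244, 35/244)
j=4 picked index 3: u0 ∈ [-10/183, 11/183)
j=5 picked index 5: u0 ∈ [7/732, 43/732)
j=6 picked index 6: u0 ∈ [-3/122, 13/122)
j=7 picked index 8: u0 ∈ [17/732, 101/732)
j=8 picked index 8: u0 ∈ [-11/183, 10/183)
j=9 picked index 9: u0 ∈ [-7/244, 29/244)
j=10 picked index 10: u0 ∈ [13/366, 25/366)
j=11 picked index 11: u0 ∈ [-11/732, 1/12)
intersection: [13/366, 10/183)

13/366 10/183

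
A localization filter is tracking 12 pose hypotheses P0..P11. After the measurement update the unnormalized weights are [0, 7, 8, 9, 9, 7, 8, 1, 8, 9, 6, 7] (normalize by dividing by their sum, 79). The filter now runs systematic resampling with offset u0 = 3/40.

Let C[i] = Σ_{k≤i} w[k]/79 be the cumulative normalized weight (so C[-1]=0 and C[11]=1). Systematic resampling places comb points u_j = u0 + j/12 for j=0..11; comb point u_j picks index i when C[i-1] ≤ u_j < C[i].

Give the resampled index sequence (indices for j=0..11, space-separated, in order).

1 2 3 4 4 5 6 8 9 9 10 11

C = [0, 7/79, 15/79, 24/79, 33/79, 40/79, 48/79, 49/79, 57/79, 66/79, 72/79, 1]
j=0: u_0=3/40 ∈ [0, 7/79) → index 1
j=1: u_1=19/120 ∈ [7/79, 15/79) → index 2
j=2: u_2=29/120 ∈ [15/79, 24/79) → index 3
j=3: u_3=13/40 ∈ [24/79, 33/79) → index 4
j=4: u_4=49/120 ∈ [24/79, 33/79) → index 4
j=5: u_5=59/120 ∈ [33/79, 40/79) → index 5
j=6: u_6=23/40 ∈ [40/79, 48/79) → index 6
j=7: u_7=79/120 ∈ [49/79, 57/79) → index 8
j=8: u_8=89/120 ∈ [57/79, 66/79) → index 9
j=9: u_9=33/40 ∈ [57/79, 66/79) → index 9
j=10: u_10=109/120 ∈ [66/79, 72/79) → index 10
j=11: u_11=119/120 ∈ [72/79, 1) → index 11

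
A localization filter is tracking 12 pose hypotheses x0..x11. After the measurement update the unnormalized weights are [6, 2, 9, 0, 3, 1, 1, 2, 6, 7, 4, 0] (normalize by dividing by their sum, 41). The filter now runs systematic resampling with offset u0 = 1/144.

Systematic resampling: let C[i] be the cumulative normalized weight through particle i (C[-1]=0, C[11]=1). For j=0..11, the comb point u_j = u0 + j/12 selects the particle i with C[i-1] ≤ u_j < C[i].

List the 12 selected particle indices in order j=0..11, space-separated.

C = [6/41, 8/41, 17/41, 17/41, 20/41, 21/41, 22/41, 24/41, 30/41, 37/41, 1, 1]
j=0: u_0=1/144 ∈ [0, 6/41) → index 0
j=1: u_1=13/144 ∈ [0, 6/41) → index 0
j=2: u_2=25/144 ∈ [6/41, 8/41) → index 1
j=3: u_3=37/144 ∈ [8/41, 17/41) → index 2
j=4: u_4=49/144 ∈ [8/41, 17/41) → index 2
j=5: u_5=61/144 ∈ [17/41, 20/41) → index 4
j=6: u_6=73/144 ∈ [20/41, 21/41) → index 5
j=7: u_7=85/144 ∈ [24/41, 30/41) → index 8
j=8: u_8=97/144 ∈ [24/41, 30/41) → index 8
j=9: u_9=109/144 ∈ [30/41, 37/41) → index 9
j=10: u_10=121/144 ∈ [30/41, 37/41) → index 9
j=11: u_11=133/144 ∈ [37/41, 1) → index 10

0 0 1 2 2 4 5 8 8 9 9 10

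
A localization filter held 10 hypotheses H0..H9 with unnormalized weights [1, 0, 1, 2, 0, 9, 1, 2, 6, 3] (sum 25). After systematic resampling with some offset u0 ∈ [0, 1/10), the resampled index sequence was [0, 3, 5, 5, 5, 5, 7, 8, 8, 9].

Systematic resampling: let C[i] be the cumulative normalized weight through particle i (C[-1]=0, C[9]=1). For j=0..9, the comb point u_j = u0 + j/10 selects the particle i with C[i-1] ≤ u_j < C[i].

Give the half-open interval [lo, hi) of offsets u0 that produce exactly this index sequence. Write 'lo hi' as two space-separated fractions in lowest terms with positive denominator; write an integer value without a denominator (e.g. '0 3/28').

C = [1/25, 1/25, 2/25, 4/25, 4/25, 13/25, 14/25, 16/25, 22/25, 1]
j=0 picked index 0: u0 ∈ [0, 1/25)
j=1 picked index 3: u0 ∈ [-1/50, 3/50)
j=2 picked index 5: u0 ∈ [-1/25, 8/25)
j=3 picked index 5: u0 ∈ [-7/50, 11/50)
j=4 picked index 5: u0 ∈ [-6/25, 3/25)
j=5 picked index 5: u0 ∈ [-17/50, 1/50)
j=6 picked index 7: u0 ∈ [-1/25, 1/25)
j=7 picked index 8: u0 ∈ [-3/50, 9/50)
j=8 picked index 8: u0 ∈ [-4/25, 2/25)
j=9 picked index 9: u0 ∈ [-1/50, 1/10)
intersection: [0, 1/50)

0 1/50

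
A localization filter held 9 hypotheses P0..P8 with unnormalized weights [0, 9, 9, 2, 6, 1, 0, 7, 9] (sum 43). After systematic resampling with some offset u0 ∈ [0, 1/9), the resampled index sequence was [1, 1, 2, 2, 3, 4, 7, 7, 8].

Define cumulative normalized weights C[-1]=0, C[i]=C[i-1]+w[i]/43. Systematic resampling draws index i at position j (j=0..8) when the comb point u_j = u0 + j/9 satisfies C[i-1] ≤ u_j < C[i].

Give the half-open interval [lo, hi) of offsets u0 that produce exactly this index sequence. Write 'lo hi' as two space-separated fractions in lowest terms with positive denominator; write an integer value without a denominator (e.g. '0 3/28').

0 5/387

C = [0, 9/43, 18/43, 20/43, 26/43, 27/43, 27/43, 34/43, 1]
j=0 picked index 1: u0 ∈ [0, 9/43)
j=1 picked index 1: u0 ∈ [-1/9, 38/387)
j=2 picked index 2: u0 ∈ [-5/387, 76/387)
j=3 picked index 2: u0 ∈ [-16/129, 11/129)
j=4 picked index 3: u0 ∈ [-10/387, 8/387)
j=5 picked index 4: u0 ∈ [-35/387, 19/387)
j=6 picked index 7: u0 ∈ [-5/129, 16/129)
j=7 picked index 7: u0 ∈ [-58/387, 5/387)
j=8 picked index 8: u0 ∈ [-38/387, 1/9)
intersection: [0, 5/387)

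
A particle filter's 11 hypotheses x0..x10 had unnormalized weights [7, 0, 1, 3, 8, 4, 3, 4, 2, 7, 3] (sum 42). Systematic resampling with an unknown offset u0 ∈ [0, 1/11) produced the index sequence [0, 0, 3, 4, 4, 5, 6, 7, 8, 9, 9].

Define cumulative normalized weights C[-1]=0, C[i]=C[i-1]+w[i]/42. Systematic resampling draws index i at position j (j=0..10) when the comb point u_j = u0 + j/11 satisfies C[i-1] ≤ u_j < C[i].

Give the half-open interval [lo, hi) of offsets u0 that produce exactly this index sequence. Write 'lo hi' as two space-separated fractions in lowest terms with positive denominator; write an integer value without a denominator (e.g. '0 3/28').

2/231 3/154

C = [1/6, 1/6, 4/21, 11/42, 19/42, 23/42, 13/21, 5/7, 16/21, 13/14, 1]
j=0 picked index 0: u0 ∈ [0, 1/6)
j=1 picked index 0: u0 ∈ [-1/11, 5/66)
j=2 picked index 3: u0 ∈ [2/231, 37/462)
j=3 picked index 4: u0 ∈ [-5/462, 83/462)
j=4 picked index 4: u0 ∈ [-47/462, 41/462)
j=5 picked index 5: u0 ∈ [-1/462, 43/462)
j=6 picked index 6: u0 ∈ [1/462, 17/231)
j=7 picked index 7: u0 ∈ [-4/231, 6/77)
j=8 picked index 8: u0 ∈ [-1/77, 8/231)
j=9 picked index 9: u0 ∈ [-13/231, 17/154)
j=10 picked index 9: u0 ∈ [-34/231, 3/154)
intersection: [2/231, 3/154)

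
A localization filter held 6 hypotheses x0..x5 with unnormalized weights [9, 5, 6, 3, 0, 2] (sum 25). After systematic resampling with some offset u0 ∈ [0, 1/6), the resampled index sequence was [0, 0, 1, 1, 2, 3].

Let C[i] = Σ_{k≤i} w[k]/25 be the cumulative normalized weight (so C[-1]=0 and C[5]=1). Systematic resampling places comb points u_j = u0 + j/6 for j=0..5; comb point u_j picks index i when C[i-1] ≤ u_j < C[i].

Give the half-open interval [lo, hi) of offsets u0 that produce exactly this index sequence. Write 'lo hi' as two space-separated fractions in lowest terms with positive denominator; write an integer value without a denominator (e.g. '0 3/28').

C = [9/25, 14/25, 4/5, 23/25, 23/25, 1]
j=0 picked index 0: u0 ∈ [0, 9/25)
j=1 picked index 0: u0 ∈ [-1/6, 29/150)
j=2 picked index 1: u0 ∈ [2/75, 17/75)
j=3 picked index 1: u0 ∈ [-7/50, 3/50)
j=4 picked index 2: u0 ∈ [-8/75, 2/15)
j=5 picked index 3: u0 ∈ [-1/30, 13/150)
intersection: [2/75, 3/50)

2/75 3/50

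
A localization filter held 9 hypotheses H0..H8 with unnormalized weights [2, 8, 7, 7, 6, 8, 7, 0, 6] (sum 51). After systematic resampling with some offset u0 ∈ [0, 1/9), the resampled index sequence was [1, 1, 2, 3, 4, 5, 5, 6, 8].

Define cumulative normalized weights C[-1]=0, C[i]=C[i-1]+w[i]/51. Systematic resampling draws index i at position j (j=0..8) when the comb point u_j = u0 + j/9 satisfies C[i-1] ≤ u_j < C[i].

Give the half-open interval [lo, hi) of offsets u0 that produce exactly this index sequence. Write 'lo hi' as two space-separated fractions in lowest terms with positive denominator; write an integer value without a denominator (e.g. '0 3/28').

2/51 4/51

C = [2/51, 10/51, 1/3, 8/17, 10/17, 38/51, 15/17, 15/17, 1]
j=0 picked index 1: u0 ∈ [2/51, 10/51)
j=1 picked index 1: u0 ∈ [-11/153, 13/153)
j=2 picked index 2: u0 ∈ [-4/153, 1/9)
j=3 picked index 3: u0 ∈ [0, 7/51)
j=4 picked index 4: u0 ∈ [4/153, 22/153)
j=5 picked index 5: u0 ∈ [5/153, 29/153)
j=6 picked index 5: u0 ∈ [-4/51, 4/51)
j=7 picked index 6: u0 ∈ [-5/153, 16/153)
j=8 picked index 8: u0 ∈ [-1/153, 1/9)
intersection: [2/51, 4/51)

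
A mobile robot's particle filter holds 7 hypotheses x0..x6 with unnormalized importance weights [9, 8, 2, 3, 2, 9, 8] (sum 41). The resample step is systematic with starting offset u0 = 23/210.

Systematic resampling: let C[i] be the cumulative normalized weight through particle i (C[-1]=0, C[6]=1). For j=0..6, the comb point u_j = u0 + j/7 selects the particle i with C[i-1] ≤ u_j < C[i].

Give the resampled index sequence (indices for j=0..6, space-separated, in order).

C = [9/41, 17/41, 19/41, 22/41, 24/41, 33/41, 1]
j=0: u_0=23/210 ∈ [0, 9/41) → index 0
j=1: u_1=53/210 ∈ [9/41, 17/41) → index 1
j=2: u_2=83/210 ∈ [9/41, 17/41) → index 1
j=3: u_3=113/210 ∈ [22/41, 24/41) → index 4
j=4: u_4=143/210 ∈ [24/41, 33/41) → index 5
j=5: u_5=173/210 ∈ [33/41, 1) → index 6
j=6: u_6=29/30 ∈ [33/41, 1) → index 6

0 1 1 4 5 6 6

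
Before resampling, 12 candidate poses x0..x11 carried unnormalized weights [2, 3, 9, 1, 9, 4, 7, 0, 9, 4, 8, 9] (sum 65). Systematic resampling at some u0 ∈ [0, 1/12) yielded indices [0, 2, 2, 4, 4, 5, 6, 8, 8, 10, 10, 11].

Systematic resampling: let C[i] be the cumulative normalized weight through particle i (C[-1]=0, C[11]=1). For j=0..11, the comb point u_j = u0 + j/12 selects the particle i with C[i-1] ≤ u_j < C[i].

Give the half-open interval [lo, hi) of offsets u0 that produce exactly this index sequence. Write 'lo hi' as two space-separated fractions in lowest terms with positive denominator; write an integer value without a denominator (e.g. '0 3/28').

0 2/195

C = [2/65, 1/13, 14/65, 3/13, 24/65, 28/65, 7/13, 7/13, 44/65, 48/65, 56/65, 1]
j=0 picked index 0: u0 ∈ [0, 2/65)
j=1 picked index 2: u0 ∈ [-1/156, 103/780)
j=2 picked index 2: u0 ∈ [-7/78, 19/390)
j=3 picked index 4: u0 ∈ [-1/52, 31/260)
j=4 picked index 4: u0 ∈ [-4/39, 7/195)
j=5 picked index 5: u0 ∈ [-37/780, 11/780)
j=6 picked index 6: u0 ∈ [-9/130, 1/26)
j=7 picked index 8: u0 ∈ [-7/156, 73/780)
j=8 picked index 8: u0 ∈ [-5/39, 2/195)
j=9 picked index 10: u0 ∈ [-3/260, 29/260)
j=10 picked index 10: u0 ∈ [-37/390, 11/390)
j=11 picked index 11: u0 ∈ [-43/780, 1/12)
intersection: [0, 2/195)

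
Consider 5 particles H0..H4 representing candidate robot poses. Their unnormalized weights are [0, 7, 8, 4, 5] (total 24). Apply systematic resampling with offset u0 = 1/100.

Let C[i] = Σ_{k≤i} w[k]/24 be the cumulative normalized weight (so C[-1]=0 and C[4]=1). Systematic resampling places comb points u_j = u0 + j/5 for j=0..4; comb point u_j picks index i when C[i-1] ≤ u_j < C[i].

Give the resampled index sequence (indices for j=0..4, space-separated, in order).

1 1 2 2 4

C = [0, 7/24, 5/8, 19/24, 1]
j=0: u_0=1/100 ∈ [0, 7/24) → index 1
j=1: u_1=21/100 ∈ [0, 7/24) → index 1
j=2: u_2=41/100 ∈ [7/24, 5/8) → index 2
j=3: u_3=61/100 ∈ [7/24, 5/8) → index 2
j=4: u_4=81/100 ∈ [19/24, 1) → index 4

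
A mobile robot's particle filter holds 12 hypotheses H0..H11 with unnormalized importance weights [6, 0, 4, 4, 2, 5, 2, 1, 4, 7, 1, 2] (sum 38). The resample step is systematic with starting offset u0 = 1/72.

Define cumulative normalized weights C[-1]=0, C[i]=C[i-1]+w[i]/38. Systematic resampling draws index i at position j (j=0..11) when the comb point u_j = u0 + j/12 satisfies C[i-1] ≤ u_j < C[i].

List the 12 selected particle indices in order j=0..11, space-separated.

0 0 2 3 3 5 5 6 8 9 9 10

C = [3/19, 3/19, 5/19, 7/19, 8/19, 21/38, 23/38, 12/19, 14/19, 35/38, 18/19, 1]
j=0: u_0=1/72 ∈ [0, 3/19) → index 0
j=1: u_1=7/72 ∈ [0, 3/19) → index 0
j=2: u_2=13/72 ∈ [3/19, 5/19) → index 2
j=3: u_3=19/72 ∈ [5/19, 7/19) → index 3
j=4: u_4=25/72 ∈ [5/19, 7/19) → index 3
j=5: u_5=31/72 ∈ [8/19, 21/38) → index 5
j=6: u_6=37/72 ∈ [8/19, 21/38) → index 5
j=7: u_7=43/72 ∈ [21/38, 23/38) → index 6
j=8: u_8=49/72 ∈ [12/19, 14/19) → index 8
j=9: u_9=55/72 ∈ [14/19, 35/38) → index 9
j=10: u_10=61/72 ∈ [14/19, 35/38) → index 9
j=11: u_11=67/72 ∈ [35/38, 18/19) → index 10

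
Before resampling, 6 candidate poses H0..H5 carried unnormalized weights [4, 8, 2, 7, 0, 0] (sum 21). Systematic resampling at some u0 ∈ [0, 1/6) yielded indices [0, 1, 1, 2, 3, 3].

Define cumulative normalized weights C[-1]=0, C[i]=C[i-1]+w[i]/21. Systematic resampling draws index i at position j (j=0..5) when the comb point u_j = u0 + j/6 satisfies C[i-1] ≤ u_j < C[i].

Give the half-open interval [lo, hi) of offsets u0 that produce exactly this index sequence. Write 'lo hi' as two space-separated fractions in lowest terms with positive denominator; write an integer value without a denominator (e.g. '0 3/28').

1/14 1/6

C = [4/21, 4/7, 2/3, 1, 1, 1]
j=0 picked index 0: u0 ∈ [0, 4/21)
j=1 picked index 1: u0 ∈ [1/42, 17/42)
j=2 picked index 1: u0 ∈ [-1/7, 5/21)
j=3 picked index 2: u0 ∈ [1/14, 1/6)
j=4 picked index 3: u0 ∈ [0, 1/3)
j=5 picked index 3: u0 ∈ [-1/6, 1/6)
intersection: [1/14, 1/6)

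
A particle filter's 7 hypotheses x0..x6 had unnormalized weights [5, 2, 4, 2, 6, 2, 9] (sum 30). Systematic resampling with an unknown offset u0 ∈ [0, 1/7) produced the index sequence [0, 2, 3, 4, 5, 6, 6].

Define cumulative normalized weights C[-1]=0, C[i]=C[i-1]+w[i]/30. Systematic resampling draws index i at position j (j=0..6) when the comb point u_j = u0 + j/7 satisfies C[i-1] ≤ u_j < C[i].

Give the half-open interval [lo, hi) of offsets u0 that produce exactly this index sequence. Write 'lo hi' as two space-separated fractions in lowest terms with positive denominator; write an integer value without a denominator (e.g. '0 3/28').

C = [1/6, 7/30, 11/30, 13/30, 19/30, 7/10, 1]
j=0 picked index 0: u0 ∈ [0, 1/6)
j=1 picked index 2: u0 ∈ [19/210, 47/210)
j=2 picked index 3: u0 ∈ [17/210, 31/210)
j=3 picked index 4: u0 ∈ [1/210, 43/210)
j=4 picked index 5: u0 ∈ [13/210, 9/70)
j=5 picked index 6: u0 ∈ [-1/70, 2/7)
j=6 picked index 6: u0 ∈ [-11/70, 1/7)
intersection: [19/210, 9/70)

19/210 9/70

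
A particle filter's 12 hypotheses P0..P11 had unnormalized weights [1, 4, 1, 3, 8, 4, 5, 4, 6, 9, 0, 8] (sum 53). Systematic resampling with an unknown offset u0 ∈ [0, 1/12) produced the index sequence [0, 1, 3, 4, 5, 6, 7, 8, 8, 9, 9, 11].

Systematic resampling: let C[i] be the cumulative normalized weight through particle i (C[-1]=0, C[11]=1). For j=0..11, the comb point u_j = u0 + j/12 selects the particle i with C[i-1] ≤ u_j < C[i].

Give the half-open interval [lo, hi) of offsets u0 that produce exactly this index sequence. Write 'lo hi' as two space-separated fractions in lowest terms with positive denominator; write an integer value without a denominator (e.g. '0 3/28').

C = [1/53, 5/53, 6/53, 9/53, 17/53, 21/53, 26/53, 30/53, 36/53, 45/53, 45/53, 1]
j=0 picked index 0: u0 ∈ [0, 1/53)
j=1 picked index 1: u0 ∈ [-41/636, 7/636)
j=2 picked index 3: u0 ∈ [-17/318, 1/318)
j=3 picked index 4: u0 ∈ [-17/212, 15/212)
j=4 picked index 5: u0 ∈ [-2/159, 10/159)
j=5 picked index 6: u0 ∈ [-13/636, 47/636)
j=6 picked index 7: u0 ∈ [-1/106, 7/106)
j=7 picked index 8: u0 ∈ [-11/636, 61/636)
j=8 picked index 8: u0 ∈ [-16/159, 2/159)
j=9 picked index 9: u0 ∈ [-15/212, 21/212)
j=10 picked index 9: u0 ∈ [-49/318, 5/318)
j=11 picked index 11: u0 ∈ [-43/636, 1/12)
intersection: [0, 1/318)

0 1/318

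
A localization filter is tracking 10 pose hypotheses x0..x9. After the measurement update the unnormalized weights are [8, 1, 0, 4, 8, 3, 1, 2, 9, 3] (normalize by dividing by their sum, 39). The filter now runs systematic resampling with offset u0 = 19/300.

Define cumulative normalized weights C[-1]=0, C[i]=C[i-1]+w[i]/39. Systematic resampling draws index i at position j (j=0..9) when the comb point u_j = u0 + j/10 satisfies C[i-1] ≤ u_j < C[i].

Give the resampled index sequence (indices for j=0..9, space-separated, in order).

C = [8/39, 3/13, 3/13, 1/3, 7/13, 8/13, 25/39, 9/13, 12/13, 1]
j=0: u_0=19/300 ∈ [0, 8/39) → index 0
j=1: u_1=49/300 ∈ [0, 8/39) → index 0
j=2: u_2=79/300 ∈ [3/13, 1/3) → index 3
j=3: u_3=109/300 ∈ [1/3, 7/13) → index 4
j=4: u_4=139/300 ∈ [1/3, 7/13) → index 4
j=5: u_5=169/300 ∈ [7/13, 8/13) → index 5
j=6: u_6=199/300 ∈ [25/39, 9/13) → index 7
j=7: u_7=229/300 ∈ [9/13, 12/13) → index 8
j=8: u_8=259/300 ∈ [9/13, 12/13) → index 8
j=9: u_9=289/300 ∈ [12/13, 1) → index 9

0 0 3 4 4 5 7 8 8 9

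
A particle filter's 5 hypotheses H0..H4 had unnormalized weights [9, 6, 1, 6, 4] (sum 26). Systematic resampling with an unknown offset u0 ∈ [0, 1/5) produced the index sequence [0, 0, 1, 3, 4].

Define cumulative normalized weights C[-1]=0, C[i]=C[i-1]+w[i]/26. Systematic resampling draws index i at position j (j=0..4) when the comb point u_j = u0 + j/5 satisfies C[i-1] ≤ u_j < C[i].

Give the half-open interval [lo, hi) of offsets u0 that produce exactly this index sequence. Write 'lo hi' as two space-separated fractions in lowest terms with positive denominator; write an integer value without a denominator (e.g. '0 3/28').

3/65 19/130

C = [9/26, 15/26, 8/13, 11/13, 1]
j=0 picked index 0: u0 ∈ [0, 9/26)
j=1 picked index 0: u0 ∈ [-1/5, 19/130)
j=2 picked index 1: u0 ∈ [-7/130, 23/130)
j=3 picked index 3: u0 ∈ [1/65, 16/65)
j=4 picked index 4: u0 ∈ [3/65, 1/5)
intersection: [3/65, 19/130)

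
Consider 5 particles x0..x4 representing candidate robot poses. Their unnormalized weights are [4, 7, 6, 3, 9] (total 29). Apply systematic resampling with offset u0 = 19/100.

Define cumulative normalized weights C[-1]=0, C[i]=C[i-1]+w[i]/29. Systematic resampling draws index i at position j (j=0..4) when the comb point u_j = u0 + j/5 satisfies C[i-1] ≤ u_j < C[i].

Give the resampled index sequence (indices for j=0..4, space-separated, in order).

C = [4/29, 11/29, 17/29, 20/29, 1]
j=0: u_0=19/100 ∈ [4/29, 11/29) → index 1
j=1: u_1=39/100 ∈ [11/29, 17/29) → index 2
j=2: u_2=59/100 ∈ [17/29, 20/29) → index 3
j=3: u_3=79/100 ∈ [20/29, 1) → index 4
j=4: u_4=99/100 ∈ [20/29, 1) → index 4

1 2 3 4 4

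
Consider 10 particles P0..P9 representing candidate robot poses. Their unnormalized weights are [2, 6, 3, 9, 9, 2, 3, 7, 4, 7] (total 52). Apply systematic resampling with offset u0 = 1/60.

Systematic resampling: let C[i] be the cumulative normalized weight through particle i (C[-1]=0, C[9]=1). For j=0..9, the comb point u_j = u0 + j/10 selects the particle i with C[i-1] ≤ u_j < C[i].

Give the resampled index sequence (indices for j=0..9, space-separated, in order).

0 1 3 3 4 4 6 7 8 9

C = [1/26, 2/13, 11/52, 5/13, 29/52, 31/52, 17/26, 41/52, 45/52, 1]
j=0: u_0=1/60 ∈ [0, 1/26) → index 0
j=1: u_1=7/60 ∈ [1/26, 2/13) → index 1
j=2: u_2=13/60 ∈ [11/52, 5/13) → index 3
j=3: u_3=19/60 ∈ [11/52, 5/13) → index 3
j=4: u_4=5/12 ∈ [5/13, 29/52) → index 4
j=5: u_5=31/60 ∈ [5/13, 29/52) → index 4
j=6: u_6=37/60 ∈ [31/52, 17/26) → index 6
j=7: u_7=43/60 ∈ [17/26, 41/52) → index 7
j=8: u_8=49/60 ∈ [41/52, 45/52) → index 8
j=9: u_9=11/12 ∈ [45/52, 1) → index 9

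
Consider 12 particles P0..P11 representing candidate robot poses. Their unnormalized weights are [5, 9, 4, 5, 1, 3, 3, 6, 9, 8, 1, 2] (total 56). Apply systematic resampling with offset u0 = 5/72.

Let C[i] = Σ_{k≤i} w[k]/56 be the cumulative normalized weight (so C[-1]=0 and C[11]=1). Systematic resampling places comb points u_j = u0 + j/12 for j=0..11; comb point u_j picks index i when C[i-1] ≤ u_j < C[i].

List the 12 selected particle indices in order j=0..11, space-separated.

0 1 1 2 3 6 7 8 8 9 9 11

C = [5/56, 1/4, 9/28, 23/56, 3/7, 27/56, 15/28, 9/14, 45/56, 53/56, 27/28, 1]
j=0: u_0=5/72 ∈ [0, 5/56) → index 0
j=1: u_1=11/72 ∈ [5/56, 1/4) → index 1
j=2: u_2=17/72 ∈ [5/56, 1/4) → index 1
j=3: u_3=23/72 ∈ [1/4, 9/28) → index 2
j=4: u_4=29/72 ∈ [9/28, 23/56) → index 3
j=5: u_5=35/72 ∈ [27/56, 15/28) → index 6
j=6: u_6=41/72 ∈ [15/28, 9/14) → index 7
j=7: u_7=47/72 ∈ [9/14, 45/56) → index 8
j=8: u_8=53/72 ∈ [9/14, 45/56) → index 8
j=9: u_9=59/72 ∈ [45/56, 53/56) → index 9
j=10: u_10=65/72 ∈ [45/56, 53/56) → index 9
j=11: u_11=71/72 ∈ [27/28, 1) → index 11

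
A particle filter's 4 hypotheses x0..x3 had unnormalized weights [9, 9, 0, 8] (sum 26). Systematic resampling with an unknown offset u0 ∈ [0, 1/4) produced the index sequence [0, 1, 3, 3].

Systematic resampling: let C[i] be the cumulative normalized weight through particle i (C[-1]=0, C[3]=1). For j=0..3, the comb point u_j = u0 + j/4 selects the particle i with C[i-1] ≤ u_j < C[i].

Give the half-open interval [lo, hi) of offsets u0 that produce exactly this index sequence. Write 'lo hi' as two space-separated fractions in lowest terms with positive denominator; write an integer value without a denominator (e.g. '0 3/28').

C = [9/26, 9/13, 9/13, 1]
j=0 picked index 0: u0 ∈ [0, 9/26)
j=1 picked index 1: u0 ∈ [5/52, 23/52)
j=2 picked index 3: u0 ∈ [5/26, 1/2)
j=3 picked index 3: u0 ∈ [-3/52, 1/4)
intersection: [5/26, 1/4)

5/26 1/4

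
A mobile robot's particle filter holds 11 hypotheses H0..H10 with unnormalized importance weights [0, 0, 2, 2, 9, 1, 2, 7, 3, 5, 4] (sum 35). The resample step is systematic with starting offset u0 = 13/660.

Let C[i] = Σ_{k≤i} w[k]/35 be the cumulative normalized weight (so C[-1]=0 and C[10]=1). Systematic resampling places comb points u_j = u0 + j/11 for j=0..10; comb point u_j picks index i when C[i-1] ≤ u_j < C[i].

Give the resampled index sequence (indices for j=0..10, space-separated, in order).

2 3 4 4 5 7 7 7 9 9 10

C = [0, 0, 2/35, 4/35, 13/35, 2/5, 16/35, 23/35, 26/35, 31/35, 1]
j=0: u_0=13/660 ∈ [0, 2/35) → index 2
j=1: u_1=73/660 ∈ [2/35, 4/35) → index 3
j=2: u_2=133/660 ∈ [4/35, 13/35) → index 4
j=3: u_3=193/660 ∈ [4/35, 13/35) → index 4
j=4: u_4=23/60 ∈ [13/35, 2/5) → index 5
j=5: u_5=313/660 ∈ [16/35, 23/35) → index 7
j=6: u_6=373/660 ∈ [16/35, 23/35) → index 7
j=7: u_7=433/660 ∈ [16/35, 23/35) → index 7
j=8: u_8=493/660 ∈ [26/35, 31/35) → index 9
j=9: u_9=553/660 ∈ [26/35, 31/35) → index 9
j=10: u_10=613/660 ∈ [31/35, 1) → index 10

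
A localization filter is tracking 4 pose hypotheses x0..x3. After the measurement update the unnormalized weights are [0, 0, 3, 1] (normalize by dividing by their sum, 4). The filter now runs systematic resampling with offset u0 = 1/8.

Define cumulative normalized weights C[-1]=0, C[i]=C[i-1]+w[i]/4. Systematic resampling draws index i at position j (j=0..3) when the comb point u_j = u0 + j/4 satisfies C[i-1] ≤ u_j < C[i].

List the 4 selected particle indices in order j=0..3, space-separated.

2 2 2 3

C = [0, 0, 3/4, 1]
j=0: u_0=1/8 ∈ [0, 3/4) → index 2
j=1: u_1=3/8 ∈ [0, 3/4) → index 2
j=2: u_2=5/8 ∈ [0, 3/4) → index 2
j=3: u_3=7/8 ∈ [3/4, 1) → index 3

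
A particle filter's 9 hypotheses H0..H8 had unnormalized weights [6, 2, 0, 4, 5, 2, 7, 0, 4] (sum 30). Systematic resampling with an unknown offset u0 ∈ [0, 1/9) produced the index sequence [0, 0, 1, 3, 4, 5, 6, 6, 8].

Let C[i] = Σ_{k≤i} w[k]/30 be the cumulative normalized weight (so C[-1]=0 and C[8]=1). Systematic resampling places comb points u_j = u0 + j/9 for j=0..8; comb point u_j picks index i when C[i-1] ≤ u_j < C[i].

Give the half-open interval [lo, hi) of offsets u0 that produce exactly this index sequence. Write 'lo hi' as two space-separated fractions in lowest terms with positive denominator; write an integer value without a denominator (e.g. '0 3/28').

1/90 2/45

C = [1/5, 4/15, 4/15, 2/5, 17/30, 19/30, 13/15, 13/15, 1]
j=0 picked index 0: u0 ∈ [0, 1/5)
j=1 picked index 0: u0 ∈ [-1/9, 4/45)
j=2 picked index 1: u0 ∈ [-1/45, 2/45)
j=3 picked index 3: u0 ∈ [-1/15, 1/15)
j=4 picked index 4: u0 ∈ [-2/45, 11/90)
j=5 picked index 5: u0 ∈ [1/90, 7/90)
j=6 picked index 6: u0 ∈ [-1/30, 1/5)
j=7 picked index 6: u0 ∈ [-13/90, 4/45)
j=8 picked index 8: u0 ∈ [-1/45, 1/9)
intersection: [1/90, 2/45)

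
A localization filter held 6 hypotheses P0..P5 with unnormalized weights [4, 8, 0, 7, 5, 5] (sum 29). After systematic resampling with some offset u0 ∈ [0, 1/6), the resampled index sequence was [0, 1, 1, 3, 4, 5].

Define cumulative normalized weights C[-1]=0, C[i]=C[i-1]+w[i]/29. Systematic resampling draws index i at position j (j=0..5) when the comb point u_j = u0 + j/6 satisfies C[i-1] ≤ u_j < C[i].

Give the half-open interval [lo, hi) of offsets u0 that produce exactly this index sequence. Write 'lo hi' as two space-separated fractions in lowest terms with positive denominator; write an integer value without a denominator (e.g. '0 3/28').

0 7/87

C = [4/29, 12/29, 12/29, 19/29, 24/29, 1]
j=0 picked index 0: u0 ∈ [0, 4/29)
j=1 picked index 1: u0 ∈ [-5/174, 43/174)
j=2 picked index 1: u0 ∈ [-17/87, 7/87)
j=3 picked index 3: u0 ∈ [-5/58, 9/58)
j=4 picked index 4: u0 ∈ [-1/87, 14/87)
j=5 picked index 5: u0 ∈ [-1/174, 1/6)
intersection: [0, 7/87)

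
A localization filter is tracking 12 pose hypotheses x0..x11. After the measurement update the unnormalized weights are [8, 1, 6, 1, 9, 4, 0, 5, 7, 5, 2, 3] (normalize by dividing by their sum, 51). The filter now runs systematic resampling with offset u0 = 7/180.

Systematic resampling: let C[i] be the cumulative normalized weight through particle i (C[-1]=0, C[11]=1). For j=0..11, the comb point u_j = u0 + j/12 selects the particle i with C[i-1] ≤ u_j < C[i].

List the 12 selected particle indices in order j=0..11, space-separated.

C = [8/51, 3/17, 5/17, 16/51, 25/51, 29/51, 29/51, 2/3, 41/51, 46/51, 16/17, 1]
j=0: u_0=7/180 ∈ [0, 8/51) → index 0
j=1: u_1=11/90 ∈ [0, 8/51) → index 0
j=2: u_2=37/180 ∈ [3/17, 5/17) → index 2
j=3: u_3=13/45 ∈ [3/17, 5/17) → index 2
j=4: u_4=67/180 ∈ [16/51, 25/51) → index 4
j=5: u_5=41/90 ∈ [16/51, 25/51) → index 4
j=6: u_6=97/180 ∈ [25/51, 29/51) → index 5
j=7: u_7=28/45 ∈ [29/51, 2/3) → index 7
j=8: u_8=127/180 ∈ [2/3, 41/51) → index 8
j=9: u_9=71/90 ∈ [2/3, 41/51) → index 8
j=10: u_10=157/180 ∈ [41/51, 46/51) → index 9
j=11: u_11=43/45 ∈ [16/17, 1) → index 11

0 0 2 2 4 4 5 7 8 8 9 11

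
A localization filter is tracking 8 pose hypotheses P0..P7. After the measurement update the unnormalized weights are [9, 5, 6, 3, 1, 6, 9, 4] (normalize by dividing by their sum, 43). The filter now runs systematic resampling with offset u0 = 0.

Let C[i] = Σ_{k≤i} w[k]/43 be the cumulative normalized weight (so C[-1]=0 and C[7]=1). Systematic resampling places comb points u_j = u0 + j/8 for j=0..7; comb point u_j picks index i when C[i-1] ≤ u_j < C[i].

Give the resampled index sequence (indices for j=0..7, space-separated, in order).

C = [9/43, 14/43, 20/43, 23/43, 24/43, 30/43, 39/43, 1]
j=0: u_0=0 ∈ [0, 9/43) → index 0
j=1: u_1=1/8 ∈ [0, 9/43) → index 0
j=2: u_2=1/4 ∈ [9/43, 14/43) → index 1
j=3: u_3=3/8 ∈ [14/43, 20/43) → index 2
j=4: u_4=1/2 ∈ [20/43, 23/43) → index 3
j=5: u_5=5/8 ∈ [24/43, 30/43) → index 5
j=6: u_6=3/4 ∈ [30/43, 39/43) → index 6
j=7: u_7=7/8 ∈ [30/43, 39/43) → index 6

0 0 1 2 3 5 6 6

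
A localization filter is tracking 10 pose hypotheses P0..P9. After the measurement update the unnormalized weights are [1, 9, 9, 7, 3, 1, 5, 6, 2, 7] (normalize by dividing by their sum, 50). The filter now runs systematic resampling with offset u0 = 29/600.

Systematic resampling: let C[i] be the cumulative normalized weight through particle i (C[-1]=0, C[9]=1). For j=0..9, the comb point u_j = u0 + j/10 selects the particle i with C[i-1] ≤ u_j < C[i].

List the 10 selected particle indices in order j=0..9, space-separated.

1 1 2 2 3 4 6 7 8 9

C = [1/50, 1/5, 19/50, 13/25, 29/50, 3/5, 7/10, 41/50, 43/50, 1]
j=0: u_0=29/600 ∈ [1/50, 1/5) → index 1
j=1: u_1=89/600 ∈ [1/50, 1/5) → index 1
j=2: u_2=149/600 ∈ [1/5, 19/50) → index 2
j=3: u_3=209/600 ∈ [1/5, 19/50) → index 2
j=4: u_4=269/600 ∈ [19/50, 13/25) → index 3
j=5: u_5=329/600 ∈ [13/25, 29/50) → index 4
j=6: u_6=389/600 ∈ [3/5, 7/10) → index 6
j=7: u_7=449/600 ∈ [7/10, 41/50) → index 7
j=8: u_8=509/600 ∈ [41/50, 43/50) → index 8
j=9: u_9=569/600 ∈ [43/50, 1) → index 9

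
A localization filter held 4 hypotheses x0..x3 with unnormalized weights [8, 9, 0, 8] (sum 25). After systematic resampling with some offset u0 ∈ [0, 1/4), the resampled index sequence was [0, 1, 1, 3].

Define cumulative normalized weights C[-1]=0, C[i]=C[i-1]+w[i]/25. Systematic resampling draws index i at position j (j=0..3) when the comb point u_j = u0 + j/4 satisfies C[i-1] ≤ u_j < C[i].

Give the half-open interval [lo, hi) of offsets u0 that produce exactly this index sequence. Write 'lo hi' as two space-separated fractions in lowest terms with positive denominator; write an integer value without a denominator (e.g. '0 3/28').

7/100 9/50

C = [8/25, 17/25, 17/25, 1]
j=0 picked index 0: u0 ∈ [0, 8/25)
j=1 picked index 1: u0 ∈ [7/100, 43/100)
j=2 picked index 1: u0 ∈ [-9/50, 9/50)
j=3 picked index 3: u0 ∈ [-7/100, 1/4)
intersection: [7/100, 9/50)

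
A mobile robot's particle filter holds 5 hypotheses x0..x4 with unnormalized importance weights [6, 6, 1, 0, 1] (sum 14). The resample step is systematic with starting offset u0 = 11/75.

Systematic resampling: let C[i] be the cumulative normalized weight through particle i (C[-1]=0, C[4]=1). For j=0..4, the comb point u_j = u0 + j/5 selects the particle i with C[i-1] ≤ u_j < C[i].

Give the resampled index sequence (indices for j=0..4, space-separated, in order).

C = [3/7, 6/7, 13/14, 13/14, 1]
j=0: u_0=11/75 ∈ [0, 3/7) → index 0
j=1: u_1=26/75 ∈ [0, 3/7) → index 0
j=2: u_2=41/75 ∈ [3/7, 6/7) → index 1
j=3: u_3=56/75 ∈ [3/7, 6/7) → index 1
j=4: u_4=71/75 ∈ [13/14, 1) → index 4

0 0 1 1 4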